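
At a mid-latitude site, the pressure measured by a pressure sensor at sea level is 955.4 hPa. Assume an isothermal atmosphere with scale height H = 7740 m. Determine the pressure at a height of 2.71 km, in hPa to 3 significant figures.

Barometric formula: P = P₀ exp(−z/H).
z/H = 2710.0/7740.0 = 0.35013; exp(−0.35013) = 0.70460.
P = 955.4 × 0.70460 = 673.17 hPa.

P ≈ 673 hPa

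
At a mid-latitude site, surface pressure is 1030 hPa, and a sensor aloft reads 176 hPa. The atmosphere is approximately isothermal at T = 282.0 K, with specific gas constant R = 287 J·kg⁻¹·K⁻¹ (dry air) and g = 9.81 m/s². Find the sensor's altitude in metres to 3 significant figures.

z ≈ 14600 m

Scale height: H = RT/g = 287 × 282.0 / 9.81 = 8250.2 m.
Invert the barometric formula: z = H ln(P₀/P).
P₀/P = 1030/176 = 5.8523; ln(5.8523) = 1.7668.
z = 8250.2 × 1.7668 = 14576 m.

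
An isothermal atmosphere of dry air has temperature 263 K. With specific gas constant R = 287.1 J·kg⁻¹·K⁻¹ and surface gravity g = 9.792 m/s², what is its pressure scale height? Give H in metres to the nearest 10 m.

The scale height of an isothermal atmosphere is H = RT/g.
H = 287.1 × 263 / 9.792 = 75507/9.792 = 7711.1 m.

H ≈ 7710 m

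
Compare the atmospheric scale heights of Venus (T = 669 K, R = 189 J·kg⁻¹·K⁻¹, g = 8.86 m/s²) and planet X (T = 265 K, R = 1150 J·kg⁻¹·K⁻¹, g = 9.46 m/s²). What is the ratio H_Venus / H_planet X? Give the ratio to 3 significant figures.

H = RT/g for each body.
H_Venus = 189 × 669 / 8.86 = 14271 m.
H_planet X = 1150 × 265 / 9.46 = 32215 m.
H_Venus/H_planet X = 14271/32215 = 0.44299.

H_Venus/H_planet X ≈ 0.443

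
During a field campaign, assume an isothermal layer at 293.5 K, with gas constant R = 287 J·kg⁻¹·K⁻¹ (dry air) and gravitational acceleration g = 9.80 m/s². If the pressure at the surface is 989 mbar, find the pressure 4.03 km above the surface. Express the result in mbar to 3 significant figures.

P ≈ 619 mbar

Scale height: H = RT/g = 287 × 293.5 / 9.80 = 8595.4 m.
Barometric formula: P = P₀ exp(−z/H).
z/H = 4030.0/8595.4 = 0.46886; exp(−0.46886) = 0.62572.
P = 989 × 0.62572 = 618.84 mbar.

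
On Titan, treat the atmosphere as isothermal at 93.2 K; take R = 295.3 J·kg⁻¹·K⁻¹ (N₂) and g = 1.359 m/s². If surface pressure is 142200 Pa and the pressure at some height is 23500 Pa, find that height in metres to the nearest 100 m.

Scale height: H = RT/g = 295.3 × 93.2 / 1.359 = 20252 m.
Invert the barometric formula: z = H ln(P₀/P).
P₀/P = 142200/23500 = 6.0511; ln(6.0511) = 1.8002.
z = 20252 × 1.8002 = 36458 m.

z ≈ 36500 m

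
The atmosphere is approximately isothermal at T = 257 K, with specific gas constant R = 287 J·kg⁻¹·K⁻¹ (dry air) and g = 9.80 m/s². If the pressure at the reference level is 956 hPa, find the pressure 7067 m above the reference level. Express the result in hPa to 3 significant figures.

P ≈ 374 hPa

Scale height: H = RT/g = 287 × 257 / 9.80 = 7526.4 m.
Barometric formula: P = P₀ exp(−z/H).
z/H = 7067.0/7526.4 = 0.93896; exp(−0.93896) = 0.39103.
P = 956 × 0.39103 = 373.82 hPa.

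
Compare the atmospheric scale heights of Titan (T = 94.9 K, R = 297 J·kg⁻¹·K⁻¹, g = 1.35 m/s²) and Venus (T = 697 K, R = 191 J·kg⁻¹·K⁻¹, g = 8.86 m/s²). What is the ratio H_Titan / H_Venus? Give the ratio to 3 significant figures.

H_Titan/H_Venus ≈ 1.39

H = RT/g for each body.
H_Titan = 297 × 94.9 / 1.35 = 20878 m.
H_Venus = 191 × 697 / 8.86 = 15026 m.
H_Titan/H_Venus = 20878/15026 = 1.3895.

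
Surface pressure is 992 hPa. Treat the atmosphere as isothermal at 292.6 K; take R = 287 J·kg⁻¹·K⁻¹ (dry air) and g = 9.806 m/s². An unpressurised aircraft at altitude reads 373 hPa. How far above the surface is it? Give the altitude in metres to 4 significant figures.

z ≈ 8377 m

Scale height: H = RT/g = 287 × 292.6 / 9.806 = 8563.8 m.
Invert the barometric formula: z = H ln(P₀/P).
P₀/P = 992/373 = 2.6595; ln(2.6595) = 0.97814.
z = 8563.8 × 0.97814 = 8376.6 m.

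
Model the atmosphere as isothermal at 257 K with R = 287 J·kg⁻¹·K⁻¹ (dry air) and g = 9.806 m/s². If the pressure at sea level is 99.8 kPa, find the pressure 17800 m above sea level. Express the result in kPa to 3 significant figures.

Scale height: H = RT/g = 287 × 257 / 9.806 = 7521.8 m.
Barometric formula: P = P₀ exp(−z/H).
z/H = 17800/7521.8 = 2.3665; exp(−2.3665) = 0.093808.
P = 99.8 × 0.093808 = 9.3620 kPa.

P ≈ 9.36 kPa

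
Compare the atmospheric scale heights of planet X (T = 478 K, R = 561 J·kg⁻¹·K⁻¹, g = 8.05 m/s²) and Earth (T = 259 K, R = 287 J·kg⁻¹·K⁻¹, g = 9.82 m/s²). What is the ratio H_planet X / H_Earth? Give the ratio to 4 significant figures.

H_planet X/H_Earth ≈ 4.401

H = RT/g for each body.
H_planet X = 561 × 478 / 8.05 = 33312 m.
H_Earth = 287 × 259 / 9.82 = 7569.6 m.
H_planet X/H_Earth = 33312/7569.6 = 4.4008.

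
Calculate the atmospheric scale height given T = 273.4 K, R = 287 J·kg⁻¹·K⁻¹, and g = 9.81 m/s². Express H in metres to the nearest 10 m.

The scale height of an isothermal atmosphere is H = RT/g.
H = 287 × 273.4 / 9.81 = 78466/9.81 = 7998.6 m.

H ≈ 8000 m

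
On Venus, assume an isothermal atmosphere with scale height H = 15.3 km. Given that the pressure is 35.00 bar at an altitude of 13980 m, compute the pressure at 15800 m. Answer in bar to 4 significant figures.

P ≈ 31.07 bar

Between two levels, P₂ = P₁ exp(−Δz/H) with Δz = z₂ − z₁.
Δz = 15800 − 13980 = 1820.0 m; Δz/H = 1820.0/15300 = 0.11895.
P₂ = 35.00 × exp(−0.11895) = 35.00 × 0.88785 = 31.075 bar.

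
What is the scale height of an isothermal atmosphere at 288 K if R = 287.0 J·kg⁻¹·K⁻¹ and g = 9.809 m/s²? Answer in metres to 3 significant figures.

The scale height of an isothermal atmosphere is H = RT/g.
H = 287.0 × 288 / 9.809 = 82656/9.809 = 8426.5 m.

H ≈ 8430 m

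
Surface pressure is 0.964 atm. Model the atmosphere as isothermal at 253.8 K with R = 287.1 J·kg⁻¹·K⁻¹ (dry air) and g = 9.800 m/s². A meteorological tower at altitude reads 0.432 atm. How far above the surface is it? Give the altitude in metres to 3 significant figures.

Scale height: H = RT/g = 287.1 × 253.8 / 9.800 = 7435.3 m.
Invert the barometric formula: z = H ln(P₀/P).
P₀/P = 0.964/0.432 = 2.2315; ln(2.2315) = 0.80267.
z = 7435.3 × 0.80267 = 5968.1 m.

z ≈ 5970 m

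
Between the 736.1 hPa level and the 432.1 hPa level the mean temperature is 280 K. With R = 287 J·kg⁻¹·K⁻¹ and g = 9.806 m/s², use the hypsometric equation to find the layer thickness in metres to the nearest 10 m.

Δz ≈ 4370 m

Hypsometric equation: Δz = (R T̄/g) ln(P₁/P₂).
R T̄/g = 287 × 280 / 9.806 = 8195.0 m.
ln(736.1/432.1) = ln(1.7035) = 0.53268.
Δz = 8195.0 × 0.53268 = 4365.3 m.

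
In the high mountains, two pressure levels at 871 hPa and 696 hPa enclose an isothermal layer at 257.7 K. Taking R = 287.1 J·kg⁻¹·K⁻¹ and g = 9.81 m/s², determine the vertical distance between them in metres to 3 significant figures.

Δz ≈ 1690 m

Hypsometric equation: Δz = (R T̄/g) ln(P₁/P₂).
R T̄/g = 287.1 × 257.7 / 9.81 = 7541.9 m.
ln(871/696) = ln(1.2514) = 0.22426.
Δz = 7541.9 × 0.22426 = 1691.3 m.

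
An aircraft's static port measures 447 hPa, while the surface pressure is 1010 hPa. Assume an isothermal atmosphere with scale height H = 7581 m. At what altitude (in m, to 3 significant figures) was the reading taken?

Invert the barometric formula: z = H ln(P₀/P).
P₀/P = 1010/447 = 2.2595; ln(2.2595) = 0.81514.
z = 7581.0 × 0.81514 = 6179.6 m.

z ≈ 6180 m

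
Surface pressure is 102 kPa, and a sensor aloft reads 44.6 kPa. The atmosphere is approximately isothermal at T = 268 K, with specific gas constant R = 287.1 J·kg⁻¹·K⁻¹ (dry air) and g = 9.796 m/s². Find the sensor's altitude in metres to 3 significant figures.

Scale height: H = RT/g = 287.1 × 268 / 9.796 = 7854.5 m.
Invert the barometric formula: z = H ln(P₀/P).
P₀/P = 102/44.6 = 2.2870; ln(2.2870) = 0.82724.
z = 7854.5 × 0.82724 = 6497.6 m.

z ≈ 6500 m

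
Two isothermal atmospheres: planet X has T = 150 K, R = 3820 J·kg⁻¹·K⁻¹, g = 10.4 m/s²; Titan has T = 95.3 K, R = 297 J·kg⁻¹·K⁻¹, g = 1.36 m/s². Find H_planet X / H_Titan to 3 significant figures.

H_planet X/H_Titan ≈ 2.65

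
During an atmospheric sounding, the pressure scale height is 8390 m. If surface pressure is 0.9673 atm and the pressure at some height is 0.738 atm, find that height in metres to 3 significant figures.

Invert the barometric formula: z = H ln(P₀/P).
P₀/P = 0.9673/0.738 = 1.3107; ln(1.3107) = 0.27056.
z = 8390.0 × 0.27056 = 2270.0 m.

z ≈ 2270 m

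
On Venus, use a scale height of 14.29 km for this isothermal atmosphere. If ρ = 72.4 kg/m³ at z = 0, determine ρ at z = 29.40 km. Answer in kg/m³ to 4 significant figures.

ρ ≈ 9.252 kg/m³

In an isothermal atmosphere, density decays like pressure: ρ = ρ₀ exp(−z/H).
z/H = 29400/14290 = 2.0574; exp(−2.0574) = 0.12779.
ρ = 72.4 × 0.12779 = 9.2520 kg/m³.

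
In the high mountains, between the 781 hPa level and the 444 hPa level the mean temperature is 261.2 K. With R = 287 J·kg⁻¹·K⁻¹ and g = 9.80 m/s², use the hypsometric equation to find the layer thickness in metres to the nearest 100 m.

Δz ≈ 4300 m

Hypsometric equation: Δz = (R T̄/g) ln(P₁/P₂).
R T̄/g = 287 × 261.2 / 9.80 = 7649.4 m.
ln(781/444) = ln(1.7590) = 0.56475.
Δz = 7649.4 × 0.56475 = 4320.0 m.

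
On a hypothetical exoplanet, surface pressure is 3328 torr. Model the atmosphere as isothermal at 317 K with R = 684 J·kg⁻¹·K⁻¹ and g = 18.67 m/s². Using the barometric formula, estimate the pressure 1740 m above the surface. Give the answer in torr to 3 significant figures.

P ≈ 2860 torr

Scale height: H = RT/g = 684 × 317 / 18.67 = 11614 m.
Barometric formula: P = P₀ exp(−z/H).
z/H = 1740.0/11614 = 0.14982; exp(−0.14982) = 0.86086.
P = 3328 × 0.86086 = 2864.9 torr.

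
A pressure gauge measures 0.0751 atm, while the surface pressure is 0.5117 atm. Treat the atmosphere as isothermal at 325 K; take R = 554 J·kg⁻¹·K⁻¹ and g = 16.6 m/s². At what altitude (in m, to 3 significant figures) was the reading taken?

Scale height: H = RT/g = 554 × 325 / 16.6 = 10846 m.
Invert the barometric formula: z = H ln(P₀/P).
P₀/P = 0.5117/0.0751 = 6.8136; ln(6.8136) = 1.9189.
z = 10846 × 1.9189 = 20812 m.

z ≈ 20800 m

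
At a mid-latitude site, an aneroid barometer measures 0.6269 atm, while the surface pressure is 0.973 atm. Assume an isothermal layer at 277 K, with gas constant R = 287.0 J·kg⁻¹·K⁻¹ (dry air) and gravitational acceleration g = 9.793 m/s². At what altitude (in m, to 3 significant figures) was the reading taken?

z ≈ 3570 m

Scale height: H = RT/g = 287.0 × 277 / 9.793 = 8117.9 m.
Invert the barometric formula: z = H ln(P₀/P).
P₀/P = 0.973/0.6269 = 1.5521; ln(1.5521) = 0.43961.
z = 8117.9 × 0.43961 = 3568.7 m.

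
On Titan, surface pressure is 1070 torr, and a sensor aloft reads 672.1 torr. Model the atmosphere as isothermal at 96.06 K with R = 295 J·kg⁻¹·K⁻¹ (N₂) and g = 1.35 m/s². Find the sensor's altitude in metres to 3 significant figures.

z ≈ 9760 m

Scale height: H = RT/g = 295 × 96.06 / 1.35 = 20991 m.
Invert the barometric formula: z = H ln(P₀/P).
P₀/P = 1070/672.1 = 1.5920; ln(1.5920) = 0.46499.
z = 20991 × 0.46499 = 9760.6 m.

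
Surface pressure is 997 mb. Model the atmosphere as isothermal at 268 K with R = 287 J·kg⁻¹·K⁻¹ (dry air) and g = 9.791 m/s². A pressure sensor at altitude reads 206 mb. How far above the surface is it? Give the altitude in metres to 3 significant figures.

Scale height: H = RT/g = 287 × 268 / 9.791 = 7855.8 m.
Invert the barometric formula: z = H ln(P₀/P).
P₀/P = 997/206 = 4.8398; ln(4.8398) = 1.5769.
z = 7855.8 × 1.5769 = 12388 m.

z ≈ 12400 m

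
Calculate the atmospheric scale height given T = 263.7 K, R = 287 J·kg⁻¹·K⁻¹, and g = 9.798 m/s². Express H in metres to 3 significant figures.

H ≈ 7720 m

The scale height of an isothermal atmosphere is H = RT/g.
H = 287 × 263.7 / 9.798 = 75682/9.798 = 7724.2 m.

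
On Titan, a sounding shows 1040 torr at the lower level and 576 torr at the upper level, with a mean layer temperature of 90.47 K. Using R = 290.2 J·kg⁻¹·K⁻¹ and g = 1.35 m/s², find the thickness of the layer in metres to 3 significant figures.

Hypsometric equation: Δz = (R T̄/g) ln(P₁/P₂).
R T̄/g = 290.2 × 90.47 / 1.35 = 19448 m.
ln(1040/576) = ln(1.8056) = 0.59089.
Δz = 19448 × 0.59089 = 11492 m.

Δz ≈ 11500 m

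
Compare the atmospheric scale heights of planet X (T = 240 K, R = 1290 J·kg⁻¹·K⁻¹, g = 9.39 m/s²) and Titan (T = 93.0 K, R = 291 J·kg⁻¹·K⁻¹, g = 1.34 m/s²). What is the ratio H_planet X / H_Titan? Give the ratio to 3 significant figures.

H_planet X/H_Titan ≈ 1.63

H = RT/g for each body.
H_planet X = 1290 × 240 / 9.39 = 32971 m.
H_Titan = 291 × 93.0 / 1.34 = 20196 m.
H_planet X/H_Titan = 32971/20196 = 1.6326.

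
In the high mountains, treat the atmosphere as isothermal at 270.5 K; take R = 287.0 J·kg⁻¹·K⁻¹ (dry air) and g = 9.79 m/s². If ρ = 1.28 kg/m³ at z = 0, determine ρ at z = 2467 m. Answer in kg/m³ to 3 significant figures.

Scale height: H = RT/g = 287.0 × 270.5 / 9.79 = 7929.9 m.
In an isothermal atmosphere, density decays like pressure: ρ = ρ₀ exp(−z/H).
z/H = 2467.0/7929.9 = 0.31110; exp(−0.31110) = 0.73264.
ρ = 1.28 × 0.73264 = 0.93778 kg/m³.

ρ ≈ 0.938 kg/m³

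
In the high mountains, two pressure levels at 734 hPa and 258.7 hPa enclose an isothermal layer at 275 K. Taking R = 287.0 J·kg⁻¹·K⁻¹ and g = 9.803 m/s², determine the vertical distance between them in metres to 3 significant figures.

Hypsometric equation: Δz = (R T̄/g) ln(P₁/P₂).
R T̄/g = 287.0 × 275 / 9.803 = 8051.1 m.
ln(734/258.7) = ln(2.8373) = 1.0429.
Δz = 8051.1 × 1.0429 = 8396.5 m.

Δz ≈ 8400 m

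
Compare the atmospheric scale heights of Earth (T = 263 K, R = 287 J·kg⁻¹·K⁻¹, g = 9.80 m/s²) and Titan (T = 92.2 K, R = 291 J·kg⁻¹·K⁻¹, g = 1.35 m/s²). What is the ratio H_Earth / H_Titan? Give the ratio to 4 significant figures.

H = RT/g for each body.
H_Earth = 287 × 263 / 9.80 = 7702.1 m.
H_Titan = 291 × 92.2 / 1.35 = 19874 m.
H_Earth/H_Titan = 7702.1/19874 = 0.38755.

H_Earth/H_Titan ≈ 0.3875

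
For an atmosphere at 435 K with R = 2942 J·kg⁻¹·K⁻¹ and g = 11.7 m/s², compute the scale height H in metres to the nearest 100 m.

H ≈ 109400 m

The scale height of an isothermal atmosphere is H = RT/g.
H = 2942 × 435 / 11.7 = 1279800/11.7 = 109380 m.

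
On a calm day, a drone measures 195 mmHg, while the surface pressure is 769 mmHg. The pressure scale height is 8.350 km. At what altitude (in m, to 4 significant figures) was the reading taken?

z ≈ 11460 m

Invert the barometric formula: z = H ln(P₀/P).
P₀/P = 769/195 = 3.9436; ln(3.9436) = 1.3721.
z = 8350.0 × 1.3721 = 11457 m.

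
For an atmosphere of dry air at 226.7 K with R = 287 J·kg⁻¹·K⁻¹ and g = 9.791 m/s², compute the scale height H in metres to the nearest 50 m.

H ≈ 6650 m

The scale height of an isothermal atmosphere is H = RT/g.
H = 287 × 226.7 / 9.791 = 65063/9.791 = 6645.2 m.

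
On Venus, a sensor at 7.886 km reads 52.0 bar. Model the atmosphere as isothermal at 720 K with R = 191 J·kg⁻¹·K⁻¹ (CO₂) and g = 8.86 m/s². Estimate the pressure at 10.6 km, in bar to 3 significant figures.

P ≈ 43.7 bar

Scale height: H = RT/g = 191 × 720 / 8.86 = 15521 m.
Between two levels, P₂ = P₁ exp(−Δz/H) with Δz = z₂ − z₁.
Δz = 10600 − 7886.0 = 2714.0 m; Δz/H = 2714.0/15521 = 0.17486.
P₂ = 52.0 × exp(−0.17486) = 52.0 × 0.83957 = 43.658 bar.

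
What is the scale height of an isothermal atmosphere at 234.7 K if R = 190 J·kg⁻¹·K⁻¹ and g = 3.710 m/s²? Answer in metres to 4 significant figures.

H ≈ 12020 m

The scale height of an isothermal atmosphere is H = RT/g.
H = 190 × 234.7 / 3.710 = 44593/3.710 = 12020 m.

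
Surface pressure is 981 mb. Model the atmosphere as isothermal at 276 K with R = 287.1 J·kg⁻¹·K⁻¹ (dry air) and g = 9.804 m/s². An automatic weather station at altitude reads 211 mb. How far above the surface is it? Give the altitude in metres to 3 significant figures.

Scale height: H = RT/g = 287.1 × 276 / 9.804 = 8082.4 m.
Invert the barometric formula: z = H ln(P₀/P).
P₀/P = 981/211 = 4.6493; ln(4.6493) = 1.5367.
z = 8082.4 × 1.5367 = 12420 m.

z ≈ 12400 m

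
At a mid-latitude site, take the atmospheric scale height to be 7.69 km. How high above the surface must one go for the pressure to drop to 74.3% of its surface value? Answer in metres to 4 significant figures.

Set P/P₀ = exp(−z/H) = 0.743, so z = −H ln(0.743).
−ln(0.743) = 0.29706; z = 7690.0 × 0.29706 = 2284.4 m.

z ≈ 2284 m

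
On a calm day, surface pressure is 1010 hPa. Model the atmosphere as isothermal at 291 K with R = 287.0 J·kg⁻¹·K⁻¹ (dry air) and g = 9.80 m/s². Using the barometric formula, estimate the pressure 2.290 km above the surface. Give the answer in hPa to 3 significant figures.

Scale height: H = RT/g = 287.0 × 291 / 9.80 = 8522.1 m.
Barometric formula: P = P₀ exp(−z/H).
z/H = 2290.0/8522.1 = 0.26871; exp(−0.26871) = 0.76436.
P = 1010 × 0.76436 = 772.00 hPa.

P ≈ 772 hPa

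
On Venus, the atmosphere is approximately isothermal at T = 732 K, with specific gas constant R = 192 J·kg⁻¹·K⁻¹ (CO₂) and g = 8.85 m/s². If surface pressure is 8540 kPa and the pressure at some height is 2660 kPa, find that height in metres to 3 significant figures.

Scale height: H = RT/g = 192 × 732 / 8.85 = 15881 m.
Invert the barometric formula: z = H ln(P₀/P).
P₀/P = 8540/2660 = 3.2105; ln(3.2105) = 1.1664.
z = 15881 × 1.1664 = 18524 m.

z ≈ 18500 m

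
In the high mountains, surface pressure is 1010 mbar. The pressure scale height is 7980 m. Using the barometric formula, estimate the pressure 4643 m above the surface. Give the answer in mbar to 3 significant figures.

P ≈ 564 mbar

Barometric formula: P = P₀ exp(−z/H).
z/H = 4643.0/7980.0 = 0.58183; exp(−0.58183) = 0.55887.
P = 1010 × 0.55887 = 564.46 mbar.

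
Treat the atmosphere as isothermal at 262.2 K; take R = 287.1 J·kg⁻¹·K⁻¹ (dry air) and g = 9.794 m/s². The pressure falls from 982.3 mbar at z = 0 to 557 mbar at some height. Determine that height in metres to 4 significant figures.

z ≈ 4361 m

Scale height: H = RT/g = 287.1 × 262.2 / 9.794 = 7686.1 m.
Invert the barometric formula: z = H ln(P₀/P).
P₀/P = 982.3/557 = 1.7636; ln(1.7636) = 0.56736.
z = 7686.1 × 0.56736 = 4360.8 m.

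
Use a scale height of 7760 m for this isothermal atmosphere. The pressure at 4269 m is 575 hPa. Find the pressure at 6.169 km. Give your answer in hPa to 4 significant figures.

P ≈ 450.1 hPa

Between two levels, P₂ = P₁ exp(−Δz/H) with Δz = z₂ − z₁.
Δz = 6169.0 − 4269.0 = 1900.0 m; Δz/H = 1900.0/7760.0 = 0.24485.
P₂ = 575 × exp(−0.24485) = 575 × 0.78282 = 450.12 hPa.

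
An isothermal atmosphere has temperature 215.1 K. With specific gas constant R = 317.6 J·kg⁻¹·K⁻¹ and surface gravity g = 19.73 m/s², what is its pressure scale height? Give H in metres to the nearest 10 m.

H ≈ 3460 m

The scale height of an isothermal atmosphere is H = RT/g.
H = 317.6 × 215.1 / 19.73 = 68316/19.73 = 3462.5 m.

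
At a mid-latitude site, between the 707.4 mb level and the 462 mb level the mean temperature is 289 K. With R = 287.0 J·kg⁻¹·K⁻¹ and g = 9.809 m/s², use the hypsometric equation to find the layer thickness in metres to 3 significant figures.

Δz ≈ 3600 m

Hypsometric equation: Δz = (R T̄/g) ln(P₁/P₂).
R T̄/g = 287.0 × 289 / 9.809 = 8455.8 m.
ln(707.4/462) = ln(1.5312) = 0.42605.
Δz = 8455.8 × 0.42605 = 3602.6 m.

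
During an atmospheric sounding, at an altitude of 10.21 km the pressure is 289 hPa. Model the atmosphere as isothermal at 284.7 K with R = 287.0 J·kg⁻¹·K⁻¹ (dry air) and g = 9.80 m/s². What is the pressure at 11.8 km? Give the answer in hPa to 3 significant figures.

Scale height: H = RT/g = 287.0 × 284.7 / 9.80 = 8337.6 m.
Between two levels, P₂ = P₁ exp(−Δz/H) with Δz = z₂ − z₁.
Δz = 11800 − 10210 = 1590.0 m; Δz/H = 1590.0/8337.6 = 0.19070.
P₂ = 289 × exp(−0.19070) = 289 × 0.82638 = 238.82 hPa.

P ≈ 239 hPa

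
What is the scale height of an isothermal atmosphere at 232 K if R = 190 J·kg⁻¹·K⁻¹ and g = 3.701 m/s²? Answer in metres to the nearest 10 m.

H ≈ 11910 m

The scale height of an isothermal atmosphere is H = RT/g.
H = 190 × 232 / 3.701 = 44080/3.701 = 11910 m.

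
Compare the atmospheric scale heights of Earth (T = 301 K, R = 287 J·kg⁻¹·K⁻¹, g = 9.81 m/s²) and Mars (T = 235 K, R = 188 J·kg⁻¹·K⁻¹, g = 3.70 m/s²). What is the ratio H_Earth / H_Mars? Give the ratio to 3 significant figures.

H_Earth/H_Mars ≈ 0.737

H = RT/g for each body.
H_Earth = 287 × 301 / 9.81 = 8806.0 m.
H_Mars = 188 × 235 / 3.70 = 11941 m.
H_Earth/H_Mars = 8806.0/11941 = 0.73746.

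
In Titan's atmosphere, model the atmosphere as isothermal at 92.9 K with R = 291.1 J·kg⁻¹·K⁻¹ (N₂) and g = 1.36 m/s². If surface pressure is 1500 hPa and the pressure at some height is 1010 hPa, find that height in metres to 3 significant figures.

z ≈ 7860 m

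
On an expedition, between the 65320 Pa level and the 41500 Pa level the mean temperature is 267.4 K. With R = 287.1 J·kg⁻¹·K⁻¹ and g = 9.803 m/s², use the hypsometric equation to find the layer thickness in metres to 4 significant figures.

Hypsometric equation: Δz = (R T̄/g) ln(P₁/P₂).
R T̄/g = 287.1 × 267.4 / 9.803 = 7831.3 m.
ln(65320/41500) = ln(1.5740) = 0.45362.
Δz = 7831.3 × 0.45362 = 3552.4 m.

Δz ≈ 3552 m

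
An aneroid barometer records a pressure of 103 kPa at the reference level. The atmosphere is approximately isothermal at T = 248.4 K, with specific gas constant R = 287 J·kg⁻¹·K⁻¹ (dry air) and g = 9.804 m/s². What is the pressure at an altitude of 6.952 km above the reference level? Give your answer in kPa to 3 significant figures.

Scale height: H = RT/g = 287 × 248.4 / 9.804 = 7271.6 m.
Barometric formula: P = P₀ exp(−z/H).
z/H = 6952.0/7271.6 = 0.95605; exp(−0.95605) = 0.38441.
P = 103 × 0.38441 = 39.594 kPa.

P ≈ 39.6 kPa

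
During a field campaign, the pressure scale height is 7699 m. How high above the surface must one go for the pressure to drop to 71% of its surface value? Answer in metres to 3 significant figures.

z ≈ 2640 m

Set P/P₀ = exp(−z/H) = 0.71, so z = −H ln(0.71).
−ln(0.71) = 0.34249; z = 7699.0 × 0.34249 = 2636.8 m.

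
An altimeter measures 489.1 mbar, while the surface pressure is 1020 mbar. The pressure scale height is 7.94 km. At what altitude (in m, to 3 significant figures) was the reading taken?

z ≈ 5840 m

Invert the barometric formula: z = H ln(P₀/P).
P₀/P = 1020/489.1 = 2.0855; ln(2.0855) = 0.73501.
z = 7940.0 × 0.73501 = 5836.0 m.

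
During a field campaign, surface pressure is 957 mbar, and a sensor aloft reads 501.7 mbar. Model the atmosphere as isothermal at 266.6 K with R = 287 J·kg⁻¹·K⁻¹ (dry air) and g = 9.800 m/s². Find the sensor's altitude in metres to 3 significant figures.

Scale height: H = RT/g = 287 × 266.6 / 9.800 = 7807.6 m.
Invert the barometric formula: z = H ln(P₀/P).
P₀/P = 957/501.7 = 1.9075; ln(1.9075) = 0.64579.
z = 7807.6 × 0.64579 = 5042.1 m.

z ≈ 5040 m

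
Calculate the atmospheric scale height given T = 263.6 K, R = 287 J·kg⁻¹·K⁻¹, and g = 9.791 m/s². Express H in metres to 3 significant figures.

The scale height of an isothermal atmosphere is H = RT/g.
H = 287 × 263.6 / 9.791 = 75653/9.791 = 7726.8 m.

H ≈ 7730 m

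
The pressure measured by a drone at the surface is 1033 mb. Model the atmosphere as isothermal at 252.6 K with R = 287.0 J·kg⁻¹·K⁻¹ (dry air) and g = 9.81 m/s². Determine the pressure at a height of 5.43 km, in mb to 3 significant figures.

P ≈ 495 mb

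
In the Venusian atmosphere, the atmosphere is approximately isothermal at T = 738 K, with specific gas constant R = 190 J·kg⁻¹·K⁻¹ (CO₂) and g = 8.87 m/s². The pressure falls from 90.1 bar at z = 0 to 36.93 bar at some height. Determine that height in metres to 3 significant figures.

z ≈ 14100 m

Scale height: H = RT/g = 190 × 738 / 8.87 = 15808 m.
Invert the barometric formula: z = H ln(P₀/P).
P₀/P = 90.1/36.93 = 2.4398; ln(2.4398) = 0.89192.
z = 15808 × 0.89192 = 14099 m.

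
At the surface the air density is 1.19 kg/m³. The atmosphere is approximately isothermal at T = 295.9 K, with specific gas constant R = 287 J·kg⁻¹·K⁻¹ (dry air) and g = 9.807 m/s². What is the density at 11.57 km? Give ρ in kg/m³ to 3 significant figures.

Scale height: H = RT/g = 287 × 295.9 / 9.807 = 8659.5 m.
In an isothermal atmosphere, density decays like pressure: ρ = ρ₀ exp(−z/H).
z/H = 11570/8659.5 = 1.3361; exp(−1.3361) = 0.26287.
ρ = 1.19 × 0.26287 = 0.31282 kg/m³.

ρ ≈ 0.313 kg/m³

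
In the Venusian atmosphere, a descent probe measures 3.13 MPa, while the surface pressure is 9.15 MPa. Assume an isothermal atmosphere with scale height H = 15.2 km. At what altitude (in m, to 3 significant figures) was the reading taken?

Invert the barometric formula: z = H ln(P₀/P).
P₀/P = 9.15/3.13 = 2.9233; ln(2.9233) = 1.0727.
z = 15200 × 1.0727 = 16305 m.

z ≈ 16300 m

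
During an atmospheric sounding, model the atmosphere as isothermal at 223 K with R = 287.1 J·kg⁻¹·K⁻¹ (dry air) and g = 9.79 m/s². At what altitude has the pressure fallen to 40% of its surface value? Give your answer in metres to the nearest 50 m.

Scale height: H = RT/g = 287.1 × 223 / 9.79 = 6539.7 m.
Set P/P₀ = exp(−z/H) = 0.4, so z = −H ln(0.4).
−ln(0.4) = 0.91629; z = 6539.7 × 0.91629 = 5992.3 m.

z ≈ 6000 m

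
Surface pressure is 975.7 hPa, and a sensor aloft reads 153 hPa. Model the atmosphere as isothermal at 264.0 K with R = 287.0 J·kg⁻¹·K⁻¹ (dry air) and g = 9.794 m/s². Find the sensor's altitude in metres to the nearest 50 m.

Scale height: H = RT/g = 287.0 × 264.0 / 9.794 = 7736.2 m.
Invert the barometric formula: z = H ln(P₀/P).
P₀/P = 975.7/153 = 6.3771; ln(6.3771) = 1.8527.
z = 7736.2 × 1.8527 = 14333 m.

z ≈ 14350 m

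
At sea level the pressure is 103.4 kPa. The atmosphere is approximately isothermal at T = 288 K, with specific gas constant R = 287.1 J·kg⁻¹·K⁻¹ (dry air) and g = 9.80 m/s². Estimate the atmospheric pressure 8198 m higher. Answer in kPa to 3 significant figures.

P ≈ 39.1 kPa

Scale height: H = RT/g = 287.1 × 288 / 9.80 = 8437.2 m.
Barometric formula: P = P₀ exp(−z/H).
z/H = 8198.0/8437.2 = 0.97165; exp(−0.97165) = 0.37846.
P = 103.4 × 0.37846 = 39.133 kPa.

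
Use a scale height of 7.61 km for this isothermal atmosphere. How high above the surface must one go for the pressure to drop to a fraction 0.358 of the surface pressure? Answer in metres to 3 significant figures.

z ≈ 7820 m

Set P/P₀ = exp(−z/H) = 0.358, so z = −H ln(0.358).
−ln(0.358) = 1.0272; z = 7610.0 × 1.0272 = 7817.0 m.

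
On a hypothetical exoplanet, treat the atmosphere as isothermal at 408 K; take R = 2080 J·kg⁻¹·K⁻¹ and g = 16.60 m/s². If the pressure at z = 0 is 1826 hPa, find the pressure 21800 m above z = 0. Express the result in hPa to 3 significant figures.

Scale height: H = RT/g = 2080 × 408 / 16.60 = 51123 m.
Barometric formula: P = P₀ exp(−z/H).
z/H = 21800/51123 = 0.42642; exp(−0.42642) = 0.65284.
P = 1826 × 0.65284 = 1192.1 hPa.

P ≈ 1190 hPa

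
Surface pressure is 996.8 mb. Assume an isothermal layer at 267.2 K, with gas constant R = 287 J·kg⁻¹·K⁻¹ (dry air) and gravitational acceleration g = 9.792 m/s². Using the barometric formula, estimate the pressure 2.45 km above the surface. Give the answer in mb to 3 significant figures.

Scale height: H = RT/g = 287 × 267.2 / 9.792 = 7831.5 m.
Barometric formula: P = P₀ exp(−z/H).
z/H = 2450.0/7831.5 = 0.31284; exp(−0.31284) = 0.73137.
P = 996.8 × 0.73137 = 729.03 mb.

P ≈ 729 mb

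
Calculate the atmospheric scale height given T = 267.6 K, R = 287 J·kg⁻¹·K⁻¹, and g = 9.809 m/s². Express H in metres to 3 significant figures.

The scale height of an isothermal atmosphere is H = RT/g.
H = 287 × 267.6 / 9.809 = 76801/9.809 = 7829.6 m.

H ≈ 7830 m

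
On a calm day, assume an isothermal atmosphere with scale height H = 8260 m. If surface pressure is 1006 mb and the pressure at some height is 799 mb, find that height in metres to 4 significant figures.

Invert the barometric formula: z = H ln(P₀/P).
P₀/P = 1006/799 = 1.2591; ln(1.2591) = 0.23040.
z = 8260.0 × 0.23040 = 1903.1 m.

z ≈ 1903 m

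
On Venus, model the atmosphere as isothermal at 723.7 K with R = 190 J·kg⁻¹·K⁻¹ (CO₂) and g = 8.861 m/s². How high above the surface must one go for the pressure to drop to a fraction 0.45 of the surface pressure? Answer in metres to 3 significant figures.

Scale height: H = RT/g = 190 × 723.7 / 8.861 = 15518 m.
Set P/P₀ = exp(−z/H) = 0.45, so z = −H ln(0.45).
−ln(0.45) = 0.79851; z = 15518 × 0.79851 = 12391 m.

z ≈ 12400 m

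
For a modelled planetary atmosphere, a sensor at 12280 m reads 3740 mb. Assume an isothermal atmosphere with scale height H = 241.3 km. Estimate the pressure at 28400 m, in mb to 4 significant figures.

P ≈ 3498 mb

Between two levels, P₂ = P₁ exp(−Δz/H) with Δz = z₂ − z₁.
Δz = 28400 − 12280 = 16120 m; Δz/H = 16120/241300 = 0.066805.
P₂ = 3740 × exp(−0.066805) = 3740 × 0.93538 = 3498.3 mb.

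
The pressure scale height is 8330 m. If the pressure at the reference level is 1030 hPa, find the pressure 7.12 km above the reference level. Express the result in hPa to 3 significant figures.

Barometric formula: P = P₀ exp(−z/H).
z/H = 7120.0/8330.0 = 0.85474; exp(−0.85474) = 0.42539.
P = 1030 × 0.42539 = 438.15 hPa.

P ≈ 438 hPa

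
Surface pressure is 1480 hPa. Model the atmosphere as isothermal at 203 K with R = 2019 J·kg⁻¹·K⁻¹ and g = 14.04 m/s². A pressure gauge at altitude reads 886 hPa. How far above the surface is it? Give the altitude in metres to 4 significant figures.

Scale height: H = RT/g = 2019 × 203 / 14.04 = 29192 m.
Invert the barometric formula: z = H ln(P₀/P).
P₀/P = 1480/886 = 1.6704; ln(1.6704) = 0.51306.
z = 29192 × 0.51306 = 14977 m.

z ≈ 14980 m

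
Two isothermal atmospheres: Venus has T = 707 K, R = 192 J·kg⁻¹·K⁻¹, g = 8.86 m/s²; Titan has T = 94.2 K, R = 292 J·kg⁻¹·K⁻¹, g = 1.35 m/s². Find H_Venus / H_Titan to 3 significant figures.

H_Venus/H_Titan ≈ 0.752

H = RT/g for each body.
H_Venus = 192 × 707 / 8.86 = 15321 m.
H_Titan = 292 × 94.2 / 1.35 = 20375 m.
H_Venus/H_Titan = 15321/20375 = 0.75195.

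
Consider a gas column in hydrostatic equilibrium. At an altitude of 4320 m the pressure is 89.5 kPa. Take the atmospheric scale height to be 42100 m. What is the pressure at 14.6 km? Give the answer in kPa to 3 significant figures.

P ≈ 70.1 kPa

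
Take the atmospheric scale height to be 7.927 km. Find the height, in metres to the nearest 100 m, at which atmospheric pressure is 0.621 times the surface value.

z ≈ 3800 m

Set P/P₀ = exp(−z/H) = 0.621, so z = −H ln(0.621).
−ln(0.621) = 0.47642; z = 7927.0 × 0.47642 = 3776.6 m.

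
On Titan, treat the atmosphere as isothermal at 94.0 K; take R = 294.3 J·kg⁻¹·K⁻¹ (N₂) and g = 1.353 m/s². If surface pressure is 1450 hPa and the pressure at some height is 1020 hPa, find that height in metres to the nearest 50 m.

z ≈ 7200 m

Scale height: H = RT/g = 294.3 × 94.0 / 1.353 = 20447 m.
Invert the barometric formula: z = H ln(P₀/P).
P₀/P = 1450/1020 = 1.4216; ln(1.4216) = 0.35178.
z = 20447 × 0.35178 = 7192.8 m.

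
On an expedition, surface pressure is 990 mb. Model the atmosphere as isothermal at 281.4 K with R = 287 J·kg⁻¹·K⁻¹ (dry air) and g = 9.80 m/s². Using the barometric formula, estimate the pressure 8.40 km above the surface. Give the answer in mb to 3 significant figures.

P ≈ 357 mb

Scale height: H = RT/g = 287 × 281.4 / 9.80 = 8241.0 m.
Barometric formula: P = P₀ exp(−z/H).
z/H = 8400.0/8241.0 = 1.0193; exp(−1.0193) = 0.36085.
P = 990 × 0.36085 = 357.24 mb.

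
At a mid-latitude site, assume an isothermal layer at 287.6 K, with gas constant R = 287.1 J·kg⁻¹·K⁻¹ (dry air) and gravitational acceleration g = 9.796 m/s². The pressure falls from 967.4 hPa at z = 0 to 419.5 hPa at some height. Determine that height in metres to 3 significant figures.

Scale height: H = RT/g = 287.1 × 287.6 / 9.796 = 8428.9 m.
Invert the barometric formula: z = H ln(P₀/P).
P₀/P = 967.4/419.5 = 2.3061; ln(2.3061) = 0.83556.
z = 8428.9 × 0.83556 = 7042.9 m.

z ≈ 7040 m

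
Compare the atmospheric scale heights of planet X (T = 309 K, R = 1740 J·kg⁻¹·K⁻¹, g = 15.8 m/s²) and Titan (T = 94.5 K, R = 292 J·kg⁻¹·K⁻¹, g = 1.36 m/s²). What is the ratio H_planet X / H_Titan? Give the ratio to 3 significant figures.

H_planet X/H_Titan ≈ 1.68

H = RT/g for each body.
H_planet X = 1740 × 309 / 15.8 = 34029 m.
H_Titan = 292 × 94.5 / 1.36 = 20290 m.
H_planet X/H_Titan = 34029/20290 = 1.6771.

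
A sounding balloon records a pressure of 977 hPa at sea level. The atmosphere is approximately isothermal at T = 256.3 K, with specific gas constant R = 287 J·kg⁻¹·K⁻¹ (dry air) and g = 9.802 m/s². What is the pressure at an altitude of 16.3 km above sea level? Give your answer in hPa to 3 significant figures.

P ≈ 111 hPa

Scale height: H = RT/g = 287 × 256.3 / 9.802 = 7504.4 m.
Barometric formula: P = P₀ exp(−z/H).
z/H = 16300/7504.4 = 2.1721; exp(−2.1721) = 0.11394.
P = 977 × 0.11394 = 111.32 hPa.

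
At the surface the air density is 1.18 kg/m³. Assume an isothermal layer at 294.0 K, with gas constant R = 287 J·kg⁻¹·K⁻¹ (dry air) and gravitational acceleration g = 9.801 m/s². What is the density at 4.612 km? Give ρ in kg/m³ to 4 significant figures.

ρ ≈ 0.6906 kg/m³

Scale height: H = RT/g = 287 × 294.0 / 9.801 = 8609.1 m.
In an isothermal atmosphere, density decays like pressure: ρ = ρ₀ exp(−z/H).
z/H = 4612.0/8609.1 = 0.53571; exp(−0.53571) = 0.58525.
ρ = 1.18 × 0.58525 = 0.69060 kg/m³.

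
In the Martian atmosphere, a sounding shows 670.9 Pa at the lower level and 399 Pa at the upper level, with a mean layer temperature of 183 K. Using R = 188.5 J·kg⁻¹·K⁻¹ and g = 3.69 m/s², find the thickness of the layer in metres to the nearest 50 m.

Δz ≈ 4850 m

Hypsometric equation: Δz = (R T̄/g) ln(P₁/P₂).
R T̄/g = 188.5 × 183 / 3.69 = 9348.4 m.
ln(670.9/399) = ln(1.6815) = 0.51969.
Δz = 9348.4 × 0.51969 = 4858.3 m.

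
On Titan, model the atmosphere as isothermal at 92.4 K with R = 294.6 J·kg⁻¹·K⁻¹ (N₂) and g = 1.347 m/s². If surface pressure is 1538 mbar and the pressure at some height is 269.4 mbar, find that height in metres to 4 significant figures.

z ≈ 35200 m

Scale height: H = RT/g = 294.6 × 92.4 / 1.347 = 20209 m.
Invert the barometric formula: z = H ln(P₀/P).
P₀/P = 1538/269.4 = 5.7090; ln(5.7090) = 1.7420.
z = 20209 × 1.7420 = 35204 m.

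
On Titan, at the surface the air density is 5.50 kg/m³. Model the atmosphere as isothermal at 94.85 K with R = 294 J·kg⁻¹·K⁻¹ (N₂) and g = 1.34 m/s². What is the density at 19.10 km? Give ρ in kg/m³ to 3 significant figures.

ρ ≈ 2.20 kg/m³

Scale height: H = RT/g = 294 × 94.85 / 1.34 = 20810 m.
In an isothermal atmosphere, density decays like pressure: ρ = ρ₀ exp(−z/H).
z/H = 19100/20810 = 0.91783; exp(−0.91783) = 0.39938.
ρ = 5.50 × 0.39938 = 2.1966 kg/m³.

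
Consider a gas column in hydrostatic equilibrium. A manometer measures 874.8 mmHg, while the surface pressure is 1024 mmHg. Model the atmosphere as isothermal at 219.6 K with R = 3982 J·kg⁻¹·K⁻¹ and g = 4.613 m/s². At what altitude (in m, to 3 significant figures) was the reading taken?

z ≈ 29900 m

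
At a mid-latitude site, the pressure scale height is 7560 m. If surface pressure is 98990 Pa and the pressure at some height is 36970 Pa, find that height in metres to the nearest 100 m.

z ≈ 7400 m

Invert the barometric formula: z = H ln(P₀/P).
P₀/P = 98990/36970 = 2.6776; ln(2.6776) = 0.98492.
z = 7560.0 × 0.98492 = 7446.0 m.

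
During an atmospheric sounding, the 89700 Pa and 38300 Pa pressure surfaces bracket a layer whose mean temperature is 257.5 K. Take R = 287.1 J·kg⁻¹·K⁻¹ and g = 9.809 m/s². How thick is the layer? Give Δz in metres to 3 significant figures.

Δz ≈ 6410 m

Hypsometric equation: Δz = (R T̄/g) ln(P₁/P₂).
R T̄/g = 287.1 × 257.5 / 9.809 = 7536.8 m.
ln(89700/38300) = ln(2.3420) = 0.85101.
Δz = 7536.8 × 0.85101 = 6413.9 m.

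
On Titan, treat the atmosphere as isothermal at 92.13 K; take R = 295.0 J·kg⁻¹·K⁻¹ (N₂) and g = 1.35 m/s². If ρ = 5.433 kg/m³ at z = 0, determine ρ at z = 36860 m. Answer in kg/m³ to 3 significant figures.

ρ ≈ 0.871 kg/m³

Scale height: H = RT/g = 295.0 × 92.13 / 1.35 = 20132 m.
In an isothermal atmosphere, density decays like pressure: ρ = ρ₀ exp(−z/H).
z/H = 36860/20132 = 1.8309; exp(−1.8309) = 0.16027.
ρ = 5.433 × 0.16027 = 0.87075 kg/m³.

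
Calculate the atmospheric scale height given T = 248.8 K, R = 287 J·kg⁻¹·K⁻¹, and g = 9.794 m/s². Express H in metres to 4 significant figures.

H ≈ 7291 m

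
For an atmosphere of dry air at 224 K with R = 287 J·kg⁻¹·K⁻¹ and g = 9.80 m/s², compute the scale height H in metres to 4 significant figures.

The scale height of an isothermal atmosphere is H = RT/g.
H = 287 × 224 / 9.80 = 64288/9.80 = 6560.0 m.

H ≈ 6560 m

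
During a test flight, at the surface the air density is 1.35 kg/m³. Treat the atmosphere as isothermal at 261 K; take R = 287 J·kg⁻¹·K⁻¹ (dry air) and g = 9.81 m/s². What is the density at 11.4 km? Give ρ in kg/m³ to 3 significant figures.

Scale height: H = RT/g = 287 × 261 / 9.81 = 7635.8 m.
In an isothermal atmosphere, density decays like pressure: ρ = ρ₀ exp(−z/H).
z/H = 11400/7635.8 = 1.4930; exp(−1.4930) = 0.22470.
ρ = 1.35 × 0.22470 = 0.30335 kg/m³.

ρ ≈ 0.303 kg/m³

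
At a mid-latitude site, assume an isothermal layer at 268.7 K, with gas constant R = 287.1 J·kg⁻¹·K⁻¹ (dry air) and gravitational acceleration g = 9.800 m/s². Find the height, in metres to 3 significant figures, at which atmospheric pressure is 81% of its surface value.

z ≈ 1660 m

Scale height: H = RT/g = 287.1 × 268.7 / 9.800 = 7871.8 m.
Set P/P₀ = exp(−z/H) = 0.81, so z = −H ln(0.81).
−ln(0.81) = 0.21072; z = 7871.8 × 0.21072 = 1658.7 m.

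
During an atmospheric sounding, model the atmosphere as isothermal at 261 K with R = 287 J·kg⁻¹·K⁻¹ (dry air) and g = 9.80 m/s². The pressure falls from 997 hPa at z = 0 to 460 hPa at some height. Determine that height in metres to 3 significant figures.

z ≈ 5910 m

Scale height: H = RT/g = 287 × 261 / 9.80 = 7643.6 m.
Invert the barometric formula: z = H ln(P₀/P).
P₀/P = 997/460 = 2.1674; ln(2.1674) = 0.77353.
z = 7643.6 × 0.77353 = 5912.6 m.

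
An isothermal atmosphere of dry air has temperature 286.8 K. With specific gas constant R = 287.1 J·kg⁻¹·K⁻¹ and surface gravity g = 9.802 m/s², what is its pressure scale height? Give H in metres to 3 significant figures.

The scale height of an isothermal atmosphere is H = RT/g.
H = 287.1 × 286.8 / 9.802 = 82340/9.802 = 8400.3 m.

H ≈ 8400 m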